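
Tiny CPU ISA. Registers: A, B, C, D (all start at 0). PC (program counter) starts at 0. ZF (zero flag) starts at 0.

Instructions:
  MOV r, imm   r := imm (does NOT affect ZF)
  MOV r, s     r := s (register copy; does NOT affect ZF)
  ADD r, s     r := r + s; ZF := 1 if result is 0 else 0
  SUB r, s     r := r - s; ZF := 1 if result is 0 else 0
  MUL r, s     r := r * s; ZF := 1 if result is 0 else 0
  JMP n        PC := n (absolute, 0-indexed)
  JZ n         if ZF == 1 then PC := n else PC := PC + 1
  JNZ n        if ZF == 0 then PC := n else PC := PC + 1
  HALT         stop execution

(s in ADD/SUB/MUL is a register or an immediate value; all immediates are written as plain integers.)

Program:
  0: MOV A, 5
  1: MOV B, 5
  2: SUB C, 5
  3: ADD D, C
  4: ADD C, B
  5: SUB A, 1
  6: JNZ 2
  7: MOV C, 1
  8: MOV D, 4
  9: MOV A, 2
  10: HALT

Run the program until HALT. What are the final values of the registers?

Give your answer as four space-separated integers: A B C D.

Step 1: PC=0 exec 'MOV A, 5'. After: A=5 B=0 C=0 D=0 ZF=0 PC=1
Step 2: PC=1 exec 'MOV B, 5'. After: A=5 B=5 C=0 D=0 ZF=0 PC=2
Step 3: PC=2 exec 'SUB C, 5'. After: A=5 B=5 C=-5 D=0 ZF=0 PC=3
Step 4: PC=3 exec 'ADD D, C'. After: A=5 B=5 C=-5 D=-5 ZF=0 PC=4
Step 5: PC=4 exec 'ADD C, B'. After: A=5 B=5 C=0 D=-5 ZF=1 PC=5
Step 6: PC=5 exec 'SUB A, 1'. After: A=4 B=5 C=0 D=-5 ZF=0 PC=6
Step 7: PC=6 exec 'JNZ 2'. After: A=4 B=5 C=0 D=-5 ZF=0 PC=2
Step 8: PC=2 exec 'SUB C, 5'. After: A=4 B=5 C=-5 D=-5 ZF=0 PC=3
Step 9: PC=3 exec 'ADD D, C'. After: A=4 B=5 C=-5 D=-10 ZF=0 PC=4
Step 10: PC=4 exec 'ADD C, B'. After: A=4 B=5 C=0 D=-10 ZF=1 PC=5
Step 11: PC=5 exec 'SUB A, 1'. After: A=3 B=5 C=0 D=-10 ZF=0 PC=6
Step 12: PC=6 exec 'JNZ 2'. After: A=3 B=5 C=0 D=-10 ZF=0 PC=2
Step 13: PC=2 exec 'SUB C, 5'. After: A=3 B=5 C=-5 D=-10 ZF=0 PC=3
Step 14: PC=3 exec 'ADD D, C'. After: A=3 B=5 C=-5 D=-15 ZF=0 PC=4
Step 15: PC=4 exec 'ADD C, B'. After: A=3 B=5 C=0 D=-15 ZF=1 PC=5
Step 16: PC=5 exec 'SUB A, 1'. After: A=2 B=5 C=0 D=-15 ZF=0 PC=6
Step 17: PC=6 exec 'JNZ 2'. After: A=2 B=5 C=0 D=-15 ZF=0 PC=2
Step 18: PC=2 exec 'SUB C, 5'. After: A=2 B=5 C=-5 D=-15 ZF=0 PC=3
Step 19: PC=3 exec 'ADD D, C'. After: A=2 B=5 C=-5 D=-20 ZF=0 PC=4
Step 20: PC=4 exec 'ADD C, B'. After: A=2 B=5 C=0 D=-20 ZF=1 PC=5
Step 21: PC=5 exec 'SUB A, 1'. After: A=1 B=5 C=0 D=-20 ZF=0 PC=6
Step 22: PC=6 exec 'JNZ 2'. After: A=1 B=5 C=0 D=-20 ZF=0 PC=2
Step 23: PC=2 exec 'SUB C, 5'. After: A=1 B=5 C=-5 D=-20 ZF=0 PC=3
Step 24: PC=3 exec 'ADD D, C'. After: A=1 B=5 C=-5 D=-25 ZF=0 PC=4
Step 25: PC=4 exec 'ADD C, B'. After: A=1 B=5 C=0 D=-25 ZF=1 PC=5
Step 26: PC=5 exec 'SUB A, 1'. After: A=0 B=5 C=0 D=-25 ZF=1 PC=6
Step 27: PC=6 exec 'JNZ 2'. After: A=0 B=5 C=0 D=-25 ZF=1 PC=7
Step 28: PC=7 exec 'MOV C, 1'. After: A=0 B=5 C=1 D=-25 ZF=1 PC=8
Step 29: PC=8 exec 'MOV D, 4'. After: A=0 B=5 C=1 D=4 ZF=1 PC=9
Step 30: PC=9 exec 'MOV A, 2'. After: A=2 B=5 C=1 D=4 ZF=1 PC=10
Step 31: PC=10 exec 'HALT'. After: A=2 B=5 C=1 D=4 ZF=1 PC=10 HALTED

Answer: 2 5 1 4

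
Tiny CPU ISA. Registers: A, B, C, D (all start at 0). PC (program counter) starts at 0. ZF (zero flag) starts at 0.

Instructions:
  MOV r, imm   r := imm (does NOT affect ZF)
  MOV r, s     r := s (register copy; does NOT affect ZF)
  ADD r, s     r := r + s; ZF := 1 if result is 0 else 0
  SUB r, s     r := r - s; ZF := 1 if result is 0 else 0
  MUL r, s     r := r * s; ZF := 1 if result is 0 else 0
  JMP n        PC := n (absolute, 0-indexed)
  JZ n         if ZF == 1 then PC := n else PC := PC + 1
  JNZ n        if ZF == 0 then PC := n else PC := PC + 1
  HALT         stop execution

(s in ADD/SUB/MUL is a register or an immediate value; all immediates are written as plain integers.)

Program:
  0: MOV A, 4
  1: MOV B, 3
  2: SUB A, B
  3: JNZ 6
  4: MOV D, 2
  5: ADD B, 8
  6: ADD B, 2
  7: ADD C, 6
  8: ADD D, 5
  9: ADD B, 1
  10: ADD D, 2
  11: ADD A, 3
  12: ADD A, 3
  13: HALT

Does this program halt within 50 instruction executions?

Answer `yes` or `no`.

Step 1: PC=0 exec 'MOV A, 4'. After: A=4 B=0 C=0 D=0 ZF=0 PC=1
Step 2: PC=1 exec 'MOV B, 3'. After: A=4 B=3 C=0 D=0 ZF=0 PC=2
Step 3: PC=2 exec 'SUB A, B'. After: A=1 B=3 C=0 D=0 ZF=0 PC=3
Step 4: PC=3 exec 'JNZ 6'. After: A=1 B=3 C=0 D=0 ZF=0 PC=6
Step 5: PC=6 exec 'ADD B, 2'. After: A=1 B=5 C=0 D=0 ZF=0 PC=7
Step 6: PC=7 exec 'ADD C, 6'. After: A=1 B=5 C=6 D=0 ZF=0 PC=8
Step 7: PC=8 exec 'ADD D, 5'. After: A=1 B=5 C=6 D=5 ZF=0 PC=9
Step 8: PC=9 exec 'ADD B, 1'. After: A=1 B=6 C=6 D=5 ZF=0 PC=10
Step 9: PC=10 exec 'ADD D, 2'. After: A=1 B=6 C=6 D=7 ZF=0 PC=11
Step 10: PC=11 exec 'ADD A, 3'. After: A=4 B=6 C=6 D=7 ZF=0 PC=12
Step 11: PC=12 exec 'ADD A, 3'. After: A=7 B=6 C=6 D=7 ZF=0 PC=13
Step 12: PC=13 exec 'HALT'. After: A=7 B=6 C=6 D=7 ZF=0 PC=13 HALTED

Answer: yes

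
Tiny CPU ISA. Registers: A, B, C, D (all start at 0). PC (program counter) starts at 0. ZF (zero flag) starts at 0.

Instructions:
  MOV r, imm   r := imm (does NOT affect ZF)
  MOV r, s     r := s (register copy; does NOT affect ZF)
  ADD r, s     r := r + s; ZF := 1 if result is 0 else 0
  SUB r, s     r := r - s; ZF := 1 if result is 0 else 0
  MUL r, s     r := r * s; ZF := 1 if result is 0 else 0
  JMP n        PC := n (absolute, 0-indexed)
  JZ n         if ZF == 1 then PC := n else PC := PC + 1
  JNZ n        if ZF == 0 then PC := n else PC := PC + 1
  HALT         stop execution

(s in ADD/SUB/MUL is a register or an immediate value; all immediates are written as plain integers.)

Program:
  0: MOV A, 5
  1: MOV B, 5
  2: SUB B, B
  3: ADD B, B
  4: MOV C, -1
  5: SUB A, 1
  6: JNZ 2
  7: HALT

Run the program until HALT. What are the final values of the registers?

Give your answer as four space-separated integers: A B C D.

Step 1: PC=0 exec 'MOV A, 5'. After: A=5 B=0 C=0 D=0 ZF=0 PC=1
Step 2: PC=1 exec 'MOV B, 5'. After: A=5 B=5 C=0 D=0 ZF=0 PC=2
Step 3: PC=2 exec 'SUB B, B'. After: A=5 B=0 C=0 D=0 ZF=1 PC=3
Step 4: PC=3 exec 'ADD B, B'. After: A=5 B=0 C=0 D=0 ZF=1 PC=4
Step 5: PC=4 exec 'MOV C, -1'. After: A=5 B=0 C=-1 D=0 ZF=1 PC=5
Step 6: PC=5 exec 'SUB A, 1'. After: A=4 B=0 C=-1 D=0 ZF=0 PC=6
Step 7: PC=6 exec 'JNZ 2'. After: A=4 B=0 C=-1 D=0 ZF=0 PC=2
Step 8: PC=2 exec 'SUB B, B'. After: A=4 B=0 C=-1 D=0 ZF=1 PC=3
Step 9: PC=3 exec 'ADD B, B'. After: A=4 B=0 C=-1 D=0 ZF=1 PC=4
Step 10: PC=4 exec 'MOV C, -1'. After: A=4 B=0 C=-1 D=0 ZF=1 PC=5
Step 11: PC=5 exec 'SUB A, 1'. After: A=3 B=0 C=-1 D=0 ZF=0 PC=6
Step 12: PC=6 exec 'JNZ 2'. After: A=3 B=0 C=-1 D=0 ZF=0 PC=2
Step 13: PC=2 exec 'SUB B, B'. After: A=3 B=0 C=-1 D=0 ZF=1 PC=3
Step 14: PC=3 exec 'ADD B, B'. After: A=3 B=0 C=-1 D=0 ZF=1 PC=4
Step 15: PC=4 exec 'MOV C, -1'. After: A=3 B=0 C=-1 D=0 ZF=1 PC=5
Step 16: PC=5 exec 'SUB A, 1'. After: A=2 B=0 C=-1 D=0 ZF=0 PC=6
Step 17: PC=6 exec 'JNZ 2'. After: A=2 B=0 C=-1 D=0 ZF=0 PC=2
Step 18: PC=2 exec 'SUB B, B'. After: A=2 B=0 C=-1 D=0 ZF=1 PC=3
Step 19: PC=3 exec 'ADD B, B'. After: A=2 B=0 C=-1 D=0 ZF=1 PC=4
Step 20: PC=4 exec 'MOV C, -1'. After: A=2 B=0 C=-1 D=0 ZF=1 PC=5
Step 21: PC=5 exec 'SUB A, 1'. After: A=1 B=0 C=-1 D=0 ZF=0 PC=6
Step 22: PC=6 exec 'JNZ 2'. After: A=1 B=0 C=-1 D=0 ZF=0 PC=2
Step 23: PC=2 exec 'SUB B, B'. After: A=1 B=0 C=-1 D=0 ZF=1 PC=3
Step 24: PC=3 exec 'ADD B, B'. After: A=1 B=0 C=-1 D=0 ZF=1 PC=4
Step 25: PC=4 exec 'MOV C, -1'. After: A=1 B=0 C=-1 D=0 ZF=1 PC=5
Step 26: PC=5 exec 'SUB A, 1'. After: A=0 B=0 C=-1 D=0 ZF=1 PC=6
Step 27: PC=6 exec 'JNZ 2'. After: A=0 B=0 C=-1 D=0 ZF=1 PC=7
Step 28: PC=7 exec 'HALT'. After: A=0 B=0 C=-1 D=0 ZF=1 PC=7 HALTED

Answer: 0 0 -1 0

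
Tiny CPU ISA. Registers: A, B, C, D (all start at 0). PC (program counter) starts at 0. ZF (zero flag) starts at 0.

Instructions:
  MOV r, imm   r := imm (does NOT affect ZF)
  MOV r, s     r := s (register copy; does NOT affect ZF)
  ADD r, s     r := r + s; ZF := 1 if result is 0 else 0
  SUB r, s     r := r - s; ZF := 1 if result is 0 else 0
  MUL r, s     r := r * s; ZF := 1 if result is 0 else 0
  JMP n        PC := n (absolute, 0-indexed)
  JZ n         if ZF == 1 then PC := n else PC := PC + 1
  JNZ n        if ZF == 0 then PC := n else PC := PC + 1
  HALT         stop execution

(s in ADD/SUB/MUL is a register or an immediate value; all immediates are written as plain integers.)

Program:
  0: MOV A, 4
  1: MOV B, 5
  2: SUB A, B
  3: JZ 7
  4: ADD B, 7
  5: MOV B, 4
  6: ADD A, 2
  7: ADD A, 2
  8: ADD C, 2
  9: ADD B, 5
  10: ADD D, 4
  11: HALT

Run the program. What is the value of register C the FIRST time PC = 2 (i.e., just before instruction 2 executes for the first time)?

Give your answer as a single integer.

Step 1: PC=0 exec 'MOV A, 4'. After: A=4 B=0 C=0 D=0 ZF=0 PC=1
Step 2: PC=1 exec 'MOV B, 5'. After: A=4 B=5 C=0 D=0 ZF=0 PC=2
First time PC=2: C=0

0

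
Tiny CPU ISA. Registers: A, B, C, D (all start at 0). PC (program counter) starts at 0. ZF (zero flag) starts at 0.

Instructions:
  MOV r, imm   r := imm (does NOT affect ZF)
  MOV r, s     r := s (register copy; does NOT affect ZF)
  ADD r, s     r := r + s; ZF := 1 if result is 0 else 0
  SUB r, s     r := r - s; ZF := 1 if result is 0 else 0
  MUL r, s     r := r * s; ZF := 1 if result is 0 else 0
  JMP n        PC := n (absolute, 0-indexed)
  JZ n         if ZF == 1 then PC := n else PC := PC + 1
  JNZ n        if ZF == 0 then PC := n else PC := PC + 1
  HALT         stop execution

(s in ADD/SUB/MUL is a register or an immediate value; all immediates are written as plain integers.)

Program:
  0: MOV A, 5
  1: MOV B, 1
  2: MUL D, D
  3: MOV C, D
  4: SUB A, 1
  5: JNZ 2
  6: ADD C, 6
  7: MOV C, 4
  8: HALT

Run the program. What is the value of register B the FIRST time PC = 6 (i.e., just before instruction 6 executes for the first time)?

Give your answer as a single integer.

Step 1: PC=0 exec 'MOV A, 5'. After: A=5 B=0 C=0 D=0 ZF=0 PC=1
Step 2: PC=1 exec 'MOV B, 1'. After: A=5 B=1 C=0 D=0 ZF=0 PC=2
Step 3: PC=2 exec 'MUL D, D'. After: A=5 B=1 C=0 D=0 ZF=1 PC=3
Step 4: PC=3 exec 'MOV C, D'. After: A=5 B=1 C=0 D=0 ZF=1 PC=4
Step 5: PC=4 exec 'SUB A, 1'. After: A=4 B=1 C=0 D=0 ZF=0 PC=5
Step 6: PC=5 exec 'JNZ 2'. After: A=4 B=1 C=0 D=0 ZF=0 PC=2
Step 7: PC=2 exec 'MUL D, D'. After: A=4 B=1 C=0 D=0 ZF=1 PC=3
Step 8: PC=3 exec 'MOV C, D'. After: A=4 B=1 C=0 D=0 ZF=1 PC=4
Step 9: PC=4 exec 'SUB A, 1'. After: A=3 B=1 C=0 D=0 ZF=0 PC=5
Step 10: PC=5 exec 'JNZ 2'. After: A=3 B=1 C=0 D=0 ZF=0 PC=2
Step 11: PC=2 exec 'MUL D, D'. After: A=3 B=1 C=0 D=0 ZF=1 PC=3
Step 12: PC=3 exec 'MOV C, D'. After: A=3 B=1 C=0 D=0 ZF=1 PC=4
Step 13: PC=4 exec 'SUB A, 1'. After: A=2 B=1 C=0 D=0 ZF=0 PC=5
Step 14: PC=5 exec 'JNZ 2'. After: A=2 B=1 C=0 D=0 ZF=0 PC=2
Step 15: PC=2 exec 'MUL D, D'. After: A=2 B=1 C=0 D=0 ZF=1 PC=3
Step 16: PC=3 exec 'MOV C, D'. After: A=2 B=1 C=0 D=0 ZF=1 PC=4
Step 17: PC=4 exec 'SUB A, 1'. After: A=1 B=1 C=0 D=0 ZF=0 PC=5
Step 18: PC=5 exec 'JNZ 2'. After: A=1 B=1 C=0 D=0 ZF=0 PC=2
Step 19: PC=2 exec 'MUL D, D'. After: A=1 B=1 C=0 D=0 ZF=1 PC=3
Step 20: PC=3 exec 'MOV C, D'. After: A=1 B=1 C=0 D=0 ZF=1 PC=4
Step 21: PC=4 exec 'SUB A, 1'. After: A=0 B=1 C=0 D=0 ZF=1 PC=5
Step 22: PC=5 exec 'JNZ 2'. After: A=0 B=1 C=0 D=0 ZF=1 PC=6
First time PC=6: B=1

1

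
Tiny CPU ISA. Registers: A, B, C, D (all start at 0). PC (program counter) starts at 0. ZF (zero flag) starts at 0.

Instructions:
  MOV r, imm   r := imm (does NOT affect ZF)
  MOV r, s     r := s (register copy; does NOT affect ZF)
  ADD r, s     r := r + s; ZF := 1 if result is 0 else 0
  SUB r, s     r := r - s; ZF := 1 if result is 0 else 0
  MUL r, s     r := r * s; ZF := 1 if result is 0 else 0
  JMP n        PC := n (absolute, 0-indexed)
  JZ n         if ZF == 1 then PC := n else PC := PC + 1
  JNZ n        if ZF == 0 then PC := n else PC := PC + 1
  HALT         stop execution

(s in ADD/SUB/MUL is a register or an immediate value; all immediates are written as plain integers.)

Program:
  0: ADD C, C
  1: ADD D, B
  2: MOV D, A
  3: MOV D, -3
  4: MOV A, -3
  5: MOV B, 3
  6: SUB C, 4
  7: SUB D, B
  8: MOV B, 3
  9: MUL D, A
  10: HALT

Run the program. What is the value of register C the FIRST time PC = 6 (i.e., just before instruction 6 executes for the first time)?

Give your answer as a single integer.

Step 1: PC=0 exec 'ADD C, C'. After: A=0 B=0 C=0 D=0 ZF=1 PC=1
Step 2: PC=1 exec 'ADD D, B'. After: A=0 B=0 C=0 D=0 ZF=1 PC=2
Step 3: PC=2 exec 'MOV D, A'. After: A=0 B=0 C=0 D=0 ZF=1 PC=3
Step 4: PC=3 exec 'MOV D, -3'. After: A=0 B=0 C=0 D=-3 ZF=1 PC=4
Step 5: PC=4 exec 'MOV A, -3'. After: A=-3 B=0 C=0 D=-3 ZF=1 PC=5
Step 6: PC=5 exec 'MOV B, 3'. After: A=-3 B=3 C=0 D=-3 ZF=1 PC=6
First time PC=6: C=0

0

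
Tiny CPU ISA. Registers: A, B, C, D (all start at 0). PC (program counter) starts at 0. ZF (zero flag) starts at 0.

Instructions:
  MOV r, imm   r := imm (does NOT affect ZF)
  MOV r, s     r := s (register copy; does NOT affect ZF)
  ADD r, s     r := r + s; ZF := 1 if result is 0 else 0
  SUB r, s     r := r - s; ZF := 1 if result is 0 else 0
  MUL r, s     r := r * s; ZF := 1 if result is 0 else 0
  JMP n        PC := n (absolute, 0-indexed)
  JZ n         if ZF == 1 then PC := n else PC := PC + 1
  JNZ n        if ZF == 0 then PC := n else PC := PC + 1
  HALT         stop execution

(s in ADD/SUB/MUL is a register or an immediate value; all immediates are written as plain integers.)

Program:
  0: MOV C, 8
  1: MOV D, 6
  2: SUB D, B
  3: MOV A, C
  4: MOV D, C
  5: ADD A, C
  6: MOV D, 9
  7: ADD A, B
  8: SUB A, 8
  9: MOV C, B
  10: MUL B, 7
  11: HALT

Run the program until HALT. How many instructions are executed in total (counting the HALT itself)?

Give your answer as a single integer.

Step 1: PC=0 exec 'MOV C, 8'. After: A=0 B=0 C=8 D=0 ZF=0 PC=1
Step 2: PC=1 exec 'MOV D, 6'. After: A=0 B=0 C=8 D=6 ZF=0 PC=2
Step 3: PC=2 exec 'SUB D, B'. After: A=0 B=0 C=8 D=6 ZF=0 PC=3
Step 4: PC=3 exec 'MOV A, C'. After: A=8 B=0 C=8 D=6 ZF=0 PC=4
Step 5: PC=4 exec 'MOV D, C'. After: A=8 B=0 C=8 D=8 ZF=0 PC=5
Step 6: PC=5 exec 'ADD A, C'. After: A=16 B=0 C=8 D=8 ZF=0 PC=6
Step 7: PC=6 exec 'MOV D, 9'. After: A=16 B=0 C=8 D=9 ZF=0 PC=7
Step 8: PC=7 exec 'ADD A, B'. After: A=16 B=0 C=8 D=9 ZF=0 PC=8
Step 9: PC=8 exec 'SUB A, 8'. After: A=8 B=0 C=8 D=9 ZF=0 PC=9
Step 10: PC=9 exec 'MOV C, B'. After: A=8 B=0 C=0 D=9 ZF=0 PC=10
Step 11: PC=10 exec 'MUL B, 7'. After: A=8 B=0 C=0 D=9 ZF=1 PC=11
Step 12: PC=11 exec 'HALT'. After: A=8 B=0 C=0 D=9 ZF=1 PC=11 HALTED
Total instructions executed: 12

Answer: 12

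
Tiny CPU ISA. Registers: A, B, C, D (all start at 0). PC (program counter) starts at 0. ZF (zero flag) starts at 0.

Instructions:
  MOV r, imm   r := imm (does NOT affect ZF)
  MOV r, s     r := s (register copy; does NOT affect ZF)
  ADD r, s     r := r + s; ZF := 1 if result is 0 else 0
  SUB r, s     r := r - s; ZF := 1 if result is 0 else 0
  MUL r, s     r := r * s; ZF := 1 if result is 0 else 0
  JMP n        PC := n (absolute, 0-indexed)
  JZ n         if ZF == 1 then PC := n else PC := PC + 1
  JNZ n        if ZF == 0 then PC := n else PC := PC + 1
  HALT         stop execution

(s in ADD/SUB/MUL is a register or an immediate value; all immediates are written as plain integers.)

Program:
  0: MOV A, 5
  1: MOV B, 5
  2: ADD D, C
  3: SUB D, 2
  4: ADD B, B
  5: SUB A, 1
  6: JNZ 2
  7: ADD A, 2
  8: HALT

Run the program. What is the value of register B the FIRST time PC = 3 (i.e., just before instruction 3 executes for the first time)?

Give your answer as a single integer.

Step 1: PC=0 exec 'MOV A, 5'. After: A=5 B=0 C=0 D=0 ZF=0 PC=1
Step 2: PC=1 exec 'MOV B, 5'. After: A=5 B=5 C=0 D=0 ZF=0 PC=2
Step 3: PC=2 exec 'ADD D, C'. After: A=5 B=5 C=0 D=0 ZF=1 PC=3
First time PC=3: B=5

5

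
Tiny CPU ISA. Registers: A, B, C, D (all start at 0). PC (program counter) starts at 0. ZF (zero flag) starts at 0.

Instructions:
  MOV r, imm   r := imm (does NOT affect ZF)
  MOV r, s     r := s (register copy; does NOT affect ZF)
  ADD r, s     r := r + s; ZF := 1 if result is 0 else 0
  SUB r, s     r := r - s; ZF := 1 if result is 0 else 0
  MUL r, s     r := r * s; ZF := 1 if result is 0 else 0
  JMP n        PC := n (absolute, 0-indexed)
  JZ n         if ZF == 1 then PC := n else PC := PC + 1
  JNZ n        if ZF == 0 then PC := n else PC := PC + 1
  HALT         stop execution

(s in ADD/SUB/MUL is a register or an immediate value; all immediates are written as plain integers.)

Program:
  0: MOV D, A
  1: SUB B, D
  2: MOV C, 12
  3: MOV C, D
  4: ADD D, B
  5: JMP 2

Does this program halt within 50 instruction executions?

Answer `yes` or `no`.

Answer: no

Derivation:
Step 1: PC=0 exec 'MOV D, A'. After: A=0 B=0 C=0 D=0 ZF=0 PC=1
Step 2: PC=1 exec 'SUB B, D'. After: A=0 B=0 C=0 D=0 ZF=1 PC=2
Step 3: PC=2 exec 'MOV C, 12'. After: A=0 B=0 C=12 D=0 ZF=1 PC=3
Step 4: PC=3 exec 'MOV C, D'. After: A=0 B=0 C=0 D=0 ZF=1 PC=4
Step 5: PC=4 exec 'ADD D, B'. After: A=0 B=0 C=0 D=0 ZF=1 PC=5
Step 6: PC=5 exec 'JMP 2'. After: A=0 B=0 C=0 D=0 ZF=1 PC=2
State after step 6 equals state after step 2: the program is in a cycle of length 4 and will never halt.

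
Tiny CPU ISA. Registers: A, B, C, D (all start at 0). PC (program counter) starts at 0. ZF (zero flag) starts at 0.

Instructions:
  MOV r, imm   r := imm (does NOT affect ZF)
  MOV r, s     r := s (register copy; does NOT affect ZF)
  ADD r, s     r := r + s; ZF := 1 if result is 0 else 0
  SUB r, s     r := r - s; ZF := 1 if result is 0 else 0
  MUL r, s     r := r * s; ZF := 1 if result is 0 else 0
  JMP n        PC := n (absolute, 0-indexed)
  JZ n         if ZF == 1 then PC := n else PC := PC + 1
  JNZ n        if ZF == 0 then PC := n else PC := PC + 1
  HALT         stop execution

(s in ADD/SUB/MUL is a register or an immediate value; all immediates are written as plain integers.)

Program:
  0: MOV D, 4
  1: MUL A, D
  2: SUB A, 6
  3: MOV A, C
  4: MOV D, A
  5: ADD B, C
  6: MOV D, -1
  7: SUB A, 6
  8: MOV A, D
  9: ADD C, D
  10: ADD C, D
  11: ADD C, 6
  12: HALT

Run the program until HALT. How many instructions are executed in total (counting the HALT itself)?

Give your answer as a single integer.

Answer: 13

Derivation:
Step 1: PC=0 exec 'MOV D, 4'. After: A=0 B=0 C=0 D=4 ZF=0 PC=1
Step 2: PC=1 exec 'MUL A, D'. After: A=0 B=0 C=0 D=4 ZF=1 PC=2
Step 3: PC=2 exec 'SUB A, 6'. After: A=-6 B=0 C=0 D=4 ZF=0 PC=3
Step 4: PC=3 exec 'MOV A, C'. After: A=0 B=0 C=0 D=4 ZF=0 PC=4
Step 5: PC=4 exec 'MOV D, A'. After: A=0 B=0 C=0 D=0 ZF=0 PC=5
Step 6: PC=5 exec 'ADD B, C'. After: A=0 B=0 C=0 D=0 ZF=1 PC=6
Step 7: PC=6 exec 'MOV D, -1'. After: A=0 B=0 C=0 D=-1 ZF=1 PC=7
Step 8: PC=7 exec 'SUB A, 6'. After: A=-6 B=0 C=0 D=-1 ZF=0 PC=8
Step 9: PC=8 exec 'MOV A, D'. After: A=-1 B=0 C=0 D=-1 ZF=0 PC=9
Step 10: PC=9 exec 'ADD C, D'. After: A=-1 B=0 C=-1 D=-1 ZF=0 PC=10
Step 11: PC=10 exec 'ADD C, D'. After: A=-1 B=0 C=-2 D=-1 ZF=0 PC=11
Step 12: PC=11 exec 'ADD C, 6'. After: A=-1 B=0 C=4 D=-1 ZF=0 PC=12
Step 13: PC=12 exec 'HALT'. After: A=-1 B=0 C=4 D=-1 ZF=0 PC=12 HALTED
Total instructions executed: 13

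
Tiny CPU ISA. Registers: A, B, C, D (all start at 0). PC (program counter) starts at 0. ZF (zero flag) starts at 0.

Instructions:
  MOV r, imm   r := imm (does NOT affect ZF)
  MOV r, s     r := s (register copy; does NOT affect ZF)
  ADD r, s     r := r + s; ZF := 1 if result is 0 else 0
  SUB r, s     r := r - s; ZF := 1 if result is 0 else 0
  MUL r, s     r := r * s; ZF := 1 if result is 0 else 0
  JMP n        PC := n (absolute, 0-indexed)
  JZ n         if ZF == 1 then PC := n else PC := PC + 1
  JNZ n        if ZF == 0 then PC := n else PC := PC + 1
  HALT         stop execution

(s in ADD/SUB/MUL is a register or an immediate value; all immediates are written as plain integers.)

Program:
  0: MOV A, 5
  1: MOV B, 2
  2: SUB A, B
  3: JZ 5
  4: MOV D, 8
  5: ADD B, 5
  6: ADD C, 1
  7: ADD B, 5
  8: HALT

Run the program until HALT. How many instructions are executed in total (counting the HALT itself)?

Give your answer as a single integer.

Step 1: PC=0 exec 'MOV A, 5'. After: A=5 B=0 C=0 D=0 ZF=0 PC=1
Step 2: PC=1 exec 'MOV B, 2'. After: A=5 B=2 C=0 D=0 ZF=0 PC=2
Step 3: PC=2 exec 'SUB A, B'. After: A=3 B=2 C=0 D=0 ZF=0 PC=3
Step 4: PC=3 exec 'JZ 5'. After: A=3 B=2 C=0 D=0 ZF=0 PC=4
Step 5: PC=4 exec 'MOV D, 8'. After: A=3 B=2 C=0 D=8 ZF=0 PC=5
Step 6: PC=5 exec 'ADD B, 5'. After: A=3 B=7 C=0 D=8 ZF=0 PC=6
Step 7: PC=6 exec 'ADD C, 1'. After: A=3 B=7 C=1 D=8 ZF=0 PC=7
Step 8: PC=7 exec 'ADD B, 5'. After: A=3 B=12 C=1 D=8 ZF=0 PC=8
Step 9: PC=8 exec 'HALT'. After: A=3 B=12 C=1 D=8 ZF=0 PC=8 HALTED
Total instructions executed: 9

Answer: 9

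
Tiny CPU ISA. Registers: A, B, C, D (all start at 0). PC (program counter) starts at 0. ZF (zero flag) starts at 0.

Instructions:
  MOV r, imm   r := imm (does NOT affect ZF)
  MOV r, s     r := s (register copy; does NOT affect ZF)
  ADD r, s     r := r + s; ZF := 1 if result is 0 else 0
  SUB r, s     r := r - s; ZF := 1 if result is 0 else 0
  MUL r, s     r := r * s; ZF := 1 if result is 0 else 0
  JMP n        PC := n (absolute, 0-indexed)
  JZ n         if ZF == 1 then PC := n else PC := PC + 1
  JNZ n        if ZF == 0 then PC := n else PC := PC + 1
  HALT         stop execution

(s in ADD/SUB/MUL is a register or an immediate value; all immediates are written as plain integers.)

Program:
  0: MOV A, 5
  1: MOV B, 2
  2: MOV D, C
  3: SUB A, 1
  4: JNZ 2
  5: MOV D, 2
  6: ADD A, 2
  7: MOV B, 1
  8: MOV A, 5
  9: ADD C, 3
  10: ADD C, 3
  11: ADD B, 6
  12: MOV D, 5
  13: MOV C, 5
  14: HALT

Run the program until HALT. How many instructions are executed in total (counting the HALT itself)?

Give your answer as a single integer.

Answer: 27

Derivation:
Step 1: PC=0 exec 'MOV A, 5'. After: A=5 B=0 C=0 D=0 ZF=0 PC=1
Step 2: PC=1 exec 'MOV B, 2'. After: A=5 B=2 C=0 D=0 ZF=0 PC=2
Step 3: PC=2 exec 'MOV D, C'. After: A=5 B=2 C=0 D=0 ZF=0 PC=3
Step 4: PC=3 exec 'SUB A, 1'. After: A=4 B=2 C=0 D=0 ZF=0 PC=4
Step 5: PC=4 exec 'JNZ 2'. After: A=4 B=2 C=0 D=0 ZF=0 PC=2
Step 6: PC=2 exec 'MOV D, C'. After: A=4 B=2 C=0 D=0 ZF=0 PC=3
Step 7: PC=3 exec 'SUB A, 1'. After: A=3 B=2 C=0 D=0 ZF=0 PC=4
Step 8: PC=4 exec 'JNZ 2'. After: A=3 B=2 C=0 D=0 ZF=0 PC=2
Step 9: PC=2 exec 'MOV D, C'. After: A=3 B=2 C=0 D=0 ZF=0 PC=3
Step 10: PC=3 exec 'SUB A, 1'. After: A=2 B=2 C=0 D=0 ZF=0 PC=4
Step 11: PC=4 exec 'JNZ 2'. After: A=2 B=2 C=0 D=0 ZF=0 PC=2
Step 12: PC=2 exec 'MOV D, C'. After: A=2 B=2 C=0 D=0 ZF=0 PC=3
Step 13: PC=3 exec 'SUB A, 1'. After: A=1 B=2 C=0 D=0 ZF=0 PC=4
Step 14: PC=4 exec 'JNZ 2'. After: A=1 B=2 C=0 D=0 ZF=0 PC=2
Step 15: PC=2 exec 'MOV D, C'. After: A=1 B=2 C=0 D=0 ZF=0 PC=3
Step 16: PC=3 exec 'SUB A, 1'. After: A=0 B=2 C=0 D=0 ZF=1 PC=4
Step 17: PC=4 exec 'JNZ 2'. After: A=0 B=2 C=0 D=0 ZF=1 PC=5
Step 18: PC=5 exec 'MOV D, 2'. After: A=0 B=2 C=0 D=2 ZF=1 PC=6
Step 19: PC=6 exec 'ADD A, 2'. After: A=2 B=2 C=0 D=2 ZF=0 PC=7
Step 20: PC=7 exec 'MOV B, 1'. After: A=2 B=1 C=0 D=2 ZF=0 PC=8
Step 21: PC=8 exec 'MOV A, 5'. After: A=5 B=1 C=0 D=2 ZF=0 PC=9
Step 22: PC=9 exec 'ADD C, 3'. After: A=5 B=1 C=3 D=2 ZF=0 PC=10
Step 23: PC=10 exec 'ADD C, 3'. After: A=5 B=1 C=6 D=2 ZF=0 PC=11
Step 24: PC=11 exec 'ADD B, 6'. After: A=5 B=7 C=6 D=2 ZF=0 PC=12
Step 25: PC=12 exec 'MOV D, 5'. After: A=5 B=7 C=6 D=5 ZF=0 PC=13
Step 26: PC=13 exec 'MOV C, 5'. After: A=5 B=7 C=5 D=5 ZF=0 PC=14
Step 27: PC=14 exec 'HALT'. After: A=5 B=7 C=5 D=5 ZF=0 PC=14 HALTED
Total instructions executed: 27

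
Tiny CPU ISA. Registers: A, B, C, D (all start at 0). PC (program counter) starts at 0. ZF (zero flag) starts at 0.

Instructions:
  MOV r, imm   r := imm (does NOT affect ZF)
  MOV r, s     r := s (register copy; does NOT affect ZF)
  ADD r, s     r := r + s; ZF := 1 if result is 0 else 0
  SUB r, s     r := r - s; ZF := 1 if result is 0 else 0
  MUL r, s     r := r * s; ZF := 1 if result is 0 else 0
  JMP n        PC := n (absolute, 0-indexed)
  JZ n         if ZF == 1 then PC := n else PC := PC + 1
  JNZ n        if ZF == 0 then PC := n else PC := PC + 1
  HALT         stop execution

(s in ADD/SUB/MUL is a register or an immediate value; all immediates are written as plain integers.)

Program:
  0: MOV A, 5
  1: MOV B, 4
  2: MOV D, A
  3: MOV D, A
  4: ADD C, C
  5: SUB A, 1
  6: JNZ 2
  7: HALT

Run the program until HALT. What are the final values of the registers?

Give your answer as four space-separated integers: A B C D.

Answer: 0 4 0 1

Derivation:
Step 1: PC=0 exec 'MOV A, 5'. After: A=5 B=0 C=0 D=0 ZF=0 PC=1
Step 2: PC=1 exec 'MOV B, 4'. After: A=5 B=4 C=0 D=0 ZF=0 PC=2
Step 3: PC=2 exec 'MOV D, A'. After: A=5 B=4 C=0 D=5 ZF=0 PC=3
Step 4: PC=3 exec 'MOV D, A'. After: A=5 B=4 C=0 D=5 ZF=0 PC=4
Step 5: PC=4 exec 'ADD C, C'. After: A=5 B=4 C=0 D=5 ZF=1 PC=5
Step 6: PC=5 exec 'SUB A, 1'. After: A=4 B=4 C=0 D=5 ZF=0 PC=6
Step 7: PC=6 exec 'JNZ 2'. After: A=4 B=4 C=0 D=5 ZF=0 PC=2
Step 8: PC=2 exec 'MOV D, A'. After: A=4 B=4 C=0 D=4 ZF=0 PC=3
Step 9: PC=3 exec 'MOV D, A'. After: A=4 B=4 C=0 D=4 ZF=0 PC=4
Step 10: PC=4 exec 'ADD C, C'. After: A=4 B=4 C=0 D=4 ZF=1 PC=5
Step 11: PC=5 exec 'SUB A, 1'. After: A=3 B=4 C=0 D=4 ZF=0 PC=6
Step 12: PC=6 exec 'JNZ 2'. After: A=3 B=4 C=0 D=4 ZF=0 PC=2
Step 13: PC=2 exec 'MOV D, A'. After: A=3 B=4 C=0 D=3 ZF=0 PC=3
Step 14: PC=3 exec 'MOV D, A'. After: A=3 B=4 C=0 D=3 ZF=0 PC=4
Step 15: PC=4 exec 'ADD C, C'. After: A=3 B=4 C=0 D=3 ZF=1 PC=5
Step 16: PC=5 exec 'SUB A, 1'. After: A=2 B=4 C=0 D=3 ZF=0 PC=6
Step 17: PC=6 exec 'JNZ 2'. After: A=2 B=4 C=0 D=3 ZF=0 PC=2
Step 18: PC=2 exec 'MOV D, A'. After: A=2 B=4 C=0 D=2 ZF=0 PC=3
Step 19: PC=3 exec 'MOV D, A'. After: A=2 B=4 C=0 D=2 ZF=0 PC=4
Step 20: PC=4 exec 'ADD C, C'. After: A=2 B=4 C=0 D=2 ZF=1 PC=5
Step 21: PC=5 exec 'SUB A, 1'. After: A=1 B=4 C=0 D=2 ZF=0 PC=6
Step 22: PC=6 exec 'JNZ 2'. After: A=1 B=4 C=0 D=2 ZF=0 PC=2
Step 23: PC=2 exec 'MOV D, A'. After: A=1 B=4 C=0 D=1 ZF=0 PC=3
Step 24: PC=3 exec 'MOV D, A'. After: A=1 B=4 C=0 D=1 ZF=0 PC=4
Step 25: PC=4 exec 'ADD C, C'. After: A=1 B=4 C=0 D=1 ZF=1 PC=5
Step 26: PC=5 exec 'SUB A, 1'. After: A=0 B=4 C=0 D=1 ZF=1 PC=6
Step 27: PC=6 exec 'JNZ 2'. After: A=0 B=4 C=0 D=1 ZF=1 PC=7
Step 28: PC=7 exec 'HALT'. After: A=0 B=4 C=0 D=1 ZF=1 PC=7 HALTED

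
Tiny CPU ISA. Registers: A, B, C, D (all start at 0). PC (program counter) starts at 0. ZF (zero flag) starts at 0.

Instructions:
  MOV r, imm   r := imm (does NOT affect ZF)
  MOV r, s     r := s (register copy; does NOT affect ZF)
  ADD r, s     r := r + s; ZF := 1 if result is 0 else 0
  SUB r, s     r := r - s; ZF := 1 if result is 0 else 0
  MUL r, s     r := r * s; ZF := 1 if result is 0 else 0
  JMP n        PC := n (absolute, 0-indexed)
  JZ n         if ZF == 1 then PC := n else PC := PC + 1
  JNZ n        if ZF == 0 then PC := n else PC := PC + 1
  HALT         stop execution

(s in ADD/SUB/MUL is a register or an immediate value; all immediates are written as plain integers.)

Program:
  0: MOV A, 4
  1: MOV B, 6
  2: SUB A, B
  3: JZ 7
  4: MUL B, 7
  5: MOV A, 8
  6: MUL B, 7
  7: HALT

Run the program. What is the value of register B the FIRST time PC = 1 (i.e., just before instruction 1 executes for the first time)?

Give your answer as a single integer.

Step 1: PC=0 exec 'MOV A, 4'. After: A=4 B=0 C=0 D=0 ZF=0 PC=1
First time PC=1: B=0

0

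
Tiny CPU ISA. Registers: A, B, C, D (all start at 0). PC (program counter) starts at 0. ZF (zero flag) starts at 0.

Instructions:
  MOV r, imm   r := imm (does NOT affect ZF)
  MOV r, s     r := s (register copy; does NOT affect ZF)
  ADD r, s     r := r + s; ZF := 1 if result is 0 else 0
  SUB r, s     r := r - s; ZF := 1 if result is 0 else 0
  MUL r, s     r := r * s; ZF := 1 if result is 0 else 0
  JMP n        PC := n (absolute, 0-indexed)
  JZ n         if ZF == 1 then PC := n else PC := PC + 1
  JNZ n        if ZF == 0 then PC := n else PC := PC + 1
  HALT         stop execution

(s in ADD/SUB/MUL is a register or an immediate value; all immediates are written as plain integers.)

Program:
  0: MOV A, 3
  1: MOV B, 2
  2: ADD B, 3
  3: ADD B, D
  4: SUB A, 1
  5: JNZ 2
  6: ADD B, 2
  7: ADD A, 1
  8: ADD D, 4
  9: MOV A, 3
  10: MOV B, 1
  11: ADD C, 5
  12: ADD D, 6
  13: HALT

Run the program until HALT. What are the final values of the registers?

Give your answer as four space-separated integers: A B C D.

Step 1: PC=0 exec 'MOV A, 3'. After: A=3 B=0 C=0 D=0 ZF=0 PC=1
Step 2: PC=1 exec 'MOV B, 2'. After: A=3 B=2 C=0 D=0 ZF=0 PC=2
Step 3: PC=2 exec 'ADD B, 3'. After: A=3 B=5 C=0 D=0 ZF=0 PC=3
Step 4: PC=3 exec 'ADD B, D'. After: A=3 B=5 C=0 D=0 ZF=0 PC=4
Step 5: PC=4 exec 'SUB A, 1'. After: A=2 B=5 C=0 D=0 ZF=0 PC=5
Step 6: PC=5 exec 'JNZ 2'. After: A=2 B=5 C=0 D=0 ZF=0 PC=2
Step 7: PC=2 exec 'ADD B, 3'. After: A=2 B=8 C=0 D=0 ZF=0 PC=3
Step 8: PC=3 exec 'ADD B, D'. After: A=2 B=8 C=0 D=0 ZF=0 PC=4
Step 9: PC=4 exec 'SUB A, 1'. After: A=1 B=8 C=0 D=0 ZF=0 PC=5
Step 10: PC=5 exec 'JNZ 2'. After: A=1 B=8 C=0 D=0 ZF=0 PC=2
Step 11: PC=2 exec 'ADD B, 3'. After: A=1 B=11 C=0 D=0 ZF=0 PC=3
Step 12: PC=3 exec 'ADD B, D'. After: A=1 B=11 C=0 D=0 ZF=0 PC=4
Step 13: PC=4 exec 'SUB A, 1'. After: A=0 B=11 C=0 D=0 ZF=1 PC=5
Step 14: PC=5 exec 'JNZ 2'. After: A=0 B=11 C=0 D=0 ZF=1 PC=6
Step 15: PC=6 exec 'ADD B, 2'. After: A=0 B=13 C=0 D=0 ZF=0 PC=7
Step 16: PC=7 exec 'ADD A, 1'. After: A=1 B=13 C=0 D=0 ZF=0 PC=8
Step 17: PC=8 exec 'ADD D, 4'. After: A=1 B=13 C=0 D=4 ZF=0 PC=9
Step 18: PC=9 exec 'MOV A, 3'. After: A=3 B=13 C=0 D=4 ZF=0 PC=10
Step 19: PC=10 exec 'MOV B, 1'. After: A=3 B=1 C=0 D=4 ZF=0 PC=11
Step 20: PC=11 exec 'ADD C, 5'. After: A=3 B=1 C=5 D=4 ZF=0 PC=12
Step 21: PC=12 exec 'ADD D, 6'. After: A=3 B=1 C=5 D=10 ZF=0 PC=13
Step 22: PC=13 exec 'HALT'. After: A=3 B=1 C=5 D=10 ZF=0 PC=13 HALTED

Answer: 3 1 5 10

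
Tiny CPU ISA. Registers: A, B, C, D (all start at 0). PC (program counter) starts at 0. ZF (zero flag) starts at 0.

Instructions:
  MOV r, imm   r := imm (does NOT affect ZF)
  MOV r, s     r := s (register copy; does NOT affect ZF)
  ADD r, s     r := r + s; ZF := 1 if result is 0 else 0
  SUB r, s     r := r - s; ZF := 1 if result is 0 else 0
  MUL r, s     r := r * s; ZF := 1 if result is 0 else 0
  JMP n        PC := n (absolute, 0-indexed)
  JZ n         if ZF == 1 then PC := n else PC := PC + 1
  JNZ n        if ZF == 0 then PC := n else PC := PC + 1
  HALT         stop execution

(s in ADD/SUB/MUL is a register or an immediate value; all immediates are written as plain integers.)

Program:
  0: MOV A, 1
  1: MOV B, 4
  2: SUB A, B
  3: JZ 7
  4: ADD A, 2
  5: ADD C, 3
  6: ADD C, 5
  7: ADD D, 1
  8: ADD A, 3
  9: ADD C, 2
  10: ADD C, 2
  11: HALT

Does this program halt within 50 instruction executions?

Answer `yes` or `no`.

Step 1: PC=0 exec 'MOV A, 1'. After: A=1 B=0 C=0 D=0 ZF=0 PC=1
Step 2: PC=1 exec 'MOV B, 4'. After: A=1 B=4 C=0 D=0 ZF=0 PC=2
Step 3: PC=2 exec 'SUB A, B'. After: A=-3 B=4 C=0 D=0 ZF=0 PC=3
Step 4: PC=3 exec 'JZ 7'. After: A=-3 B=4 C=0 D=0 ZF=0 PC=4
Step 5: PC=4 exec 'ADD A, 2'. After: A=-1 B=4 C=0 D=0 ZF=0 PC=5
Step 6: PC=5 exec 'ADD C, 3'. After: A=-1 B=4 C=3 D=0 ZF=0 PC=6
Step 7: PC=6 exec 'ADD C, 5'. After: A=-1 B=4 C=8 D=0 ZF=0 PC=7
Step 8: PC=7 exec 'ADD D, 1'. After: A=-1 B=4 C=8 D=1 ZF=0 PC=8
Step 9: PC=8 exec 'ADD A, 3'. After: A=2 B=4 C=8 D=1 ZF=0 PC=9
Step 10: PC=9 exec 'ADD C, 2'. After: A=2 B=4 C=10 D=1 ZF=0 PC=10
Step 11: PC=10 exec 'ADD C, 2'. After: A=2 B=4 C=12 D=1 ZF=0 PC=11
Step 12: PC=11 exec 'HALT'. After: A=2 B=4 C=12 D=1 ZF=0 PC=11 HALTED

Answer: yes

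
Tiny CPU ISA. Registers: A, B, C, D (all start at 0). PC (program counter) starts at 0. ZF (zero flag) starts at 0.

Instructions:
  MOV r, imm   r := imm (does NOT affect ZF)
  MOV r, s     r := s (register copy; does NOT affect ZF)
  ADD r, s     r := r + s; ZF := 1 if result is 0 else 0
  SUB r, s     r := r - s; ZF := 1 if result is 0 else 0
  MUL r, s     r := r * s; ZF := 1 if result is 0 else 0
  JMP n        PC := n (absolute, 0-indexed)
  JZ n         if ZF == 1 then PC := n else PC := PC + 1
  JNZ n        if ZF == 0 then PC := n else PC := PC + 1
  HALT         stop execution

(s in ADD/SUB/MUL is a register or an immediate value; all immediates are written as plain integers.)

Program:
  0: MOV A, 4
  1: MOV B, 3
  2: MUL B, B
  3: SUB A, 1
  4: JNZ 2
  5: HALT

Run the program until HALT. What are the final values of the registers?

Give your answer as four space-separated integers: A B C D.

Answer: 0 43046721 0 0

Derivation:
Step 1: PC=0 exec 'MOV A, 4'. After: A=4 B=0 C=0 D=0 ZF=0 PC=1
Step 2: PC=1 exec 'MOV B, 3'. After: A=4 B=3 C=0 D=0 ZF=0 PC=2
Step 3: PC=2 exec 'MUL B, B'. After: A=4 B=9 C=0 D=0 ZF=0 PC=3
Step 4: PC=3 exec 'SUB A, 1'. After: A=3 B=9 C=0 D=0 ZF=0 PC=4
Step 5: PC=4 exec 'JNZ 2'. After: A=3 B=9 C=0 D=0 ZF=0 PC=2
Step 6: PC=2 exec 'MUL B, B'. After: A=3 B=81 C=0 D=0 ZF=0 PC=3
Step 7: PC=3 exec 'SUB A, 1'. After: A=2 B=81 C=0 D=0 ZF=0 PC=4
Step 8: PC=4 exec 'JNZ 2'. After: A=2 B=81 C=0 D=0 ZF=0 PC=2
Step 9: PC=2 exec 'MUL B, B'. After: A=2 B=6561 C=0 D=0 ZF=0 PC=3
Step 10: PC=3 exec 'SUB A, 1'. After: A=1 B=6561 C=0 D=0 ZF=0 PC=4
Step 11: PC=4 exec 'JNZ 2'. After: A=1 B=6561 C=0 D=0 ZF=0 PC=2
Step 12: PC=2 exec 'MUL B, B'. After: A=1 B=43046721 C=0 D=0 ZF=0 PC=3
Step 13: PC=3 exec 'SUB A, 1'. After: A=0 B=43046721 C=0 D=0 ZF=1 PC=4
Step 14: PC=4 exec 'JNZ 2'. After: A=0 B=43046721 C=0 D=0 ZF=1 PC=5
Step 15: PC=5 exec 'HALT'. After: A=0 B=43046721 C=0 D=0 ZF=1 PC=5 HALTED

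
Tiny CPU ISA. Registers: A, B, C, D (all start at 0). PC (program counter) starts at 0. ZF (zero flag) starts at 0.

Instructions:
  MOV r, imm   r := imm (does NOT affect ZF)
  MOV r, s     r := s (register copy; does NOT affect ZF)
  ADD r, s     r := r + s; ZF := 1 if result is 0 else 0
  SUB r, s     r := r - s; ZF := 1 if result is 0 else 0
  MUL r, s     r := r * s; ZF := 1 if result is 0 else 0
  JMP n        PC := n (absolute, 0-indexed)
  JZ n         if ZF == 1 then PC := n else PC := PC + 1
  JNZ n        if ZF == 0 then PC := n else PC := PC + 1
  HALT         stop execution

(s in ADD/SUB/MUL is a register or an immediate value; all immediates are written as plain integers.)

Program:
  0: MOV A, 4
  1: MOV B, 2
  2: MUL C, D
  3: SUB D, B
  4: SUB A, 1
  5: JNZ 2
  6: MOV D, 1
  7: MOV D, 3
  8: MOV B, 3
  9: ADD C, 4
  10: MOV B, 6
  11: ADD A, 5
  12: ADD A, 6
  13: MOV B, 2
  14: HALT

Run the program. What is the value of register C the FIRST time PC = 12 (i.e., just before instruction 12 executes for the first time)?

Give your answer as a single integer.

Step 1: PC=0 exec 'MOV A, 4'. After: A=4 B=0 C=0 D=0 ZF=0 PC=1
Step 2: PC=1 exec 'MOV B, 2'. After: A=4 B=2 C=0 D=0 ZF=0 PC=2
Step 3: PC=2 exec 'MUL C, D'. After: A=4 B=2 C=0 D=0 ZF=1 PC=3
Step 4: PC=3 exec 'SUB D, B'. After: A=4 B=2 C=0 D=-2 ZF=0 PC=4
Step 5: PC=4 exec 'SUB A, 1'. After: A=3 B=2 C=0 D=-2 ZF=0 PC=5
Step 6: PC=5 exec 'JNZ 2'. After: A=3 B=2 C=0 D=-2 ZF=0 PC=2
Step 7: PC=2 exec 'MUL C, D'. After: A=3 B=2 C=0 D=-2 ZF=1 PC=3
Step 8: PC=3 exec 'SUB D, B'. After: A=3 B=2 C=0 D=-4 ZF=0 PC=4
Step 9: PC=4 exec 'SUB A, 1'. After: A=2 B=2 C=0 D=-4 ZF=0 PC=5
Step 10: PC=5 exec 'JNZ 2'. After: A=2 B=2 C=0 D=-4 ZF=0 PC=2
Step 11: PC=2 exec 'MUL C, D'. After: A=2 B=2 C=0 D=-4 ZF=1 PC=3
Step 12: PC=3 exec 'SUB D, B'. After: A=2 B=2 C=0 D=-6 ZF=0 PC=4
Step 13: PC=4 exec 'SUB A, 1'. After: A=1 B=2 C=0 D=-6 ZF=0 PC=5
Step 14: PC=5 exec 'JNZ 2'. After: A=1 B=2 C=0 D=-6 ZF=0 PC=2
Step 15: PC=2 exec 'MUL C, D'. After: A=1 B=2 C=0 D=-6 ZF=1 PC=3
Step 16: PC=3 exec 'SUB D, B'. After: A=1 B=2 C=0 D=-8 ZF=0 PC=4
Step 17: PC=4 exec 'SUB A, 1'. After: A=0 B=2 C=0 D=-8 ZF=1 PC=5
Step 18: PC=5 exec 'JNZ 2'. After: A=0 B=2 C=0 D=-8 ZF=1 PC=6
Step 19: PC=6 exec 'MOV D, 1'. After: A=0 B=2 C=0 D=1 ZF=1 PC=7
Step 20: PC=7 exec 'MOV D, 3'. After: A=0 B=2 C=0 D=3 ZF=1 PC=8
Step 21: PC=8 exec 'MOV B, 3'. After: A=0 B=3 C=0 D=3 ZF=1 PC=9
Step 22: PC=9 exec 'ADD C, 4'. After: A=0 B=3 C=4 D=3 ZF=0 PC=10
Step 23: PC=10 exec 'MOV B, 6'. After: A=0 B=6 C=4 D=3 ZF=0 PC=11
Step 24: PC=11 exec 'ADD A, 5'. After: A=5 B=6 C=4 D=3 ZF=0 PC=12
First time PC=12: C=4

4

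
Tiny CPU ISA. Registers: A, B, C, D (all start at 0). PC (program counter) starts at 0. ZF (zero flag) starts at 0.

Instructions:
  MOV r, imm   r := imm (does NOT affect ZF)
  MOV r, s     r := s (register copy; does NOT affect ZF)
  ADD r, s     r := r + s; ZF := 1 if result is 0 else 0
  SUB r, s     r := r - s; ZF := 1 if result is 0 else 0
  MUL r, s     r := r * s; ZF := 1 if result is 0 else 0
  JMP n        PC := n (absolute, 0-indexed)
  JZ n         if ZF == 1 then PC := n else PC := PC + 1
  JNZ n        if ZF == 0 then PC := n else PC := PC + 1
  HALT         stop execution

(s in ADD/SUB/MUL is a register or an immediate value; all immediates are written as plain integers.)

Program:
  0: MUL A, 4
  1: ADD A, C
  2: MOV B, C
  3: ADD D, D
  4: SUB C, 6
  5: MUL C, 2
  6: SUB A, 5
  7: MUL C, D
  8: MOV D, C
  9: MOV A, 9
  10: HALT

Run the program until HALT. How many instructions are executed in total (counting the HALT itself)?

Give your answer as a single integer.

Answer: 11

Derivation:
Step 1: PC=0 exec 'MUL A, 4'. After: A=0 B=0 C=0 D=0 ZF=1 PC=1
Step 2: PC=1 exec 'ADD A, C'. After: A=0 B=0 C=0 D=0 ZF=1 PC=2
Step 3: PC=2 exec 'MOV B, C'. After: A=0 B=0 C=0 D=0 ZF=1 PC=3
Step 4: PC=3 exec 'ADD D, D'. After: A=0 B=0 C=0 D=0 ZF=1 PC=4
Step 5: PC=4 exec 'SUB C, 6'. After: A=0 B=0 C=-6 D=0 ZF=0 PC=5
Step 6: PC=5 exec 'MUL C, 2'. After: A=0 B=0 C=-12 D=0 ZF=0 PC=6
Step 7: PC=6 exec 'SUB A, 5'. After: A=-5 B=0 C=-12 D=0 ZF=0 PC=7
Step 8: PC=7 exec 'MUL C, D'. After: A=-5 B=0 C=0 D=0 ZF=1 PC=8
Step 9: PC=8 exec 'MOV D, C'. After: A=-5 B=0 C=0 D=0 ZF=1 PC=9
Step 10: PC=9 exec 'MOV A, 9'. After: A=9 B=0 C=0 D=0 ZF=1 PC=10
Step 11: PC=10 exec 'HALT'. After: A=9 B=0 C=0 D=0 ZF=1 PC=10 HALTED
Total instructions executed: 11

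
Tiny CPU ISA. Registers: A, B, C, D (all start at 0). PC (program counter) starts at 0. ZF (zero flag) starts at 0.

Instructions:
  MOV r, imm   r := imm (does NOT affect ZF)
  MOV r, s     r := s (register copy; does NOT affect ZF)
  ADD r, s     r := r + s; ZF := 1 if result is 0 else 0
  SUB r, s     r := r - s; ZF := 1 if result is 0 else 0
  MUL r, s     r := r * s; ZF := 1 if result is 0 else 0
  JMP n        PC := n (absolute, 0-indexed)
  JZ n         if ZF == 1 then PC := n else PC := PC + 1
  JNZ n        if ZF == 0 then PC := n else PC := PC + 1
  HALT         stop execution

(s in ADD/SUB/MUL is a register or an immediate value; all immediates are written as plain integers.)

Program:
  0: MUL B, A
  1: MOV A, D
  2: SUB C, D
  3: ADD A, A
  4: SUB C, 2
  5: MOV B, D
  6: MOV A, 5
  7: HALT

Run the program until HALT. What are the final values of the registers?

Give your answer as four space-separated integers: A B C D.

Step 1: PC=0 exec 'MUL B, A'. After: A=0 B=0 C=0 D=0 ZF=1 PC=1
Step 2: PC=1 exec 'MOV A, D'. After: A=0 B=0 C=0 D=0 ZF=1 PC=2
Step 3: PC=2 exec 'SUB C, D'. After: A=0 B=0 C=0 D=0 ZF=1 PC=3
Step 4: PC=3 exec 'ADD A, A'. After: A=0 B=0 C=0 D=0 ZF=1 PC=4
Step 5: PC=4 exec 'SUB C, 2'. After: A=0 B=0 C=-2 D=0 ZF=0 PC=5
Step 6: PC=5 exec 'MOV B, D'. After: A=0 B=0 C=-2 D=0 ZF=0 PC=6
Step 7: PC=6 exec 'MOV A, 5'. After: A=5 B=0 C=-2 D=0 ZF=0 PC=7
Step 8: PC=7 exec 'HALT'. After: A=5 B=0 C=-2 D=0 ZF=0 PC=7 HALTED

Answer: 5 0 -2 0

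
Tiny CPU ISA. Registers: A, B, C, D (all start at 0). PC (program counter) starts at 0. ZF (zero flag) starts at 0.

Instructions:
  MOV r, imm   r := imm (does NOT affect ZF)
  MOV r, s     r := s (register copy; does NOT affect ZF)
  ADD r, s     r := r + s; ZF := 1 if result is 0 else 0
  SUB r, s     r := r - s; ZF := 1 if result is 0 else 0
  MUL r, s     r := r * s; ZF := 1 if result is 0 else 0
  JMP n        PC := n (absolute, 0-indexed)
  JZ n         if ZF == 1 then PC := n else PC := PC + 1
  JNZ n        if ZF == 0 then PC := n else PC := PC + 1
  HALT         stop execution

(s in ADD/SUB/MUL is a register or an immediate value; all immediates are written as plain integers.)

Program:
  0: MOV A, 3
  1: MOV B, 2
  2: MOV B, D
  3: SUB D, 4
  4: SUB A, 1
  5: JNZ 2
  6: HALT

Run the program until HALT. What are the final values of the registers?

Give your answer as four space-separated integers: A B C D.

Answer: 0 -8 0 -12

Derivation:
Step 1: PC=0 exec 'MOV A, 3'. After: A=3 B=0 C=0 D=0 ZF=0 PC=1
Step 2: PC=1 exec 'MOV B, 2'. After: A=3 B=2 C=0 D=0 ZF=0 PC=2
Step 3: PC=2 exec 'MOV B, D'. After: A=3 B=0 C=0 D=0 ZF=0 PC=3
Step 4: PC=3 exec 'SUB D, 4'. After: A=3 B=0 C=0 D=-4 ZF=0 PC=4
Step 5: PC=4 exec 'SUB A, 1'. After: A=2 B=0 C=0 D=-4 ZF=0 PC=5
Step 6: PC=5 exec 'JNZ 2'. After: A=2 B=0 C=0 D=-4 ZF=0 PC=2
Step 7: PC=2 exec 'MOV B, D'. After: A=2 B=-4 C=0 D=-4 ZF=0 PC=3
Step 8: PC=3 exec 'SUB D, 4'. After: A=2 B=-4 C=0 D=-8 ZF=0 PC=4
Step 9: PC=4 exec 'SUB A, 1'. After: A=1 B=-4 C=0 D=-8 ZF=0 PC=5
Step 10: PC=5 exec 'JNZ 2'. After: A=1 B=-4 C=0 D=-8 ZF=0 PC=2
Step 11: PC=2 exec 'MOV B, D'. After: A=1 B=-8 C=0 D=-8 ZF=0 PC=3
Step 12: PC=3 exec 'SUB D, 4'. After: A=1 B=-8 C=0 D=-12 ZF=0 PC=4
Step 13: PC=4 exec 'SUB A, 1'. After: A=0 B=-8 C=0 D=-12 ZF=1 PC=5
Step 14: PC=5 exec 'JNZ 2'. After: A=0 B=-8 C=0 D=-12 ZF=1 PC=6
Step 15: PC=6 exec 'HALT'. After: A=0 B=-8 C=0 D=-12 ZF=1 PC=6 HALTED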